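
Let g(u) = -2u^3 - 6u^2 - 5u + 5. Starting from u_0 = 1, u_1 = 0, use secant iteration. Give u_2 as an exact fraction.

5/13

g(1) = -8, g(0) = 5. u_2 = 0 - 5·(0 - 1)/(5 - (-8)) = 5/13.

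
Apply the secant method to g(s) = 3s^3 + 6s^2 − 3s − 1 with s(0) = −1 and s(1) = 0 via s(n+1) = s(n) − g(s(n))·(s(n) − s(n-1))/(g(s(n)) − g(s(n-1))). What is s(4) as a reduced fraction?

g(−1) = 5, g(0) = −1. s(2) = 0 − (−1)·(0 − (−1))/((−1) − 5) = −1/6.
g(0) = −1, g(−1/6) = −25/72. s(3) = (−1/6) − (−25/72)·((−1/6) − 0)/((−25/72) − (−1)) = −12/47.
g(−1/6) = −25/72, g(−12/47) = 11125/103823. s(4) = (−12/47) − (11125/103823)·((−12/47) − (−1/6))/((11125/103823) − (−25/72)) = −31848/135863.

−31848/135863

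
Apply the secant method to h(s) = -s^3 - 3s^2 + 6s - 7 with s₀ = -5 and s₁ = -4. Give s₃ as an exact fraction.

h(-5) = 13, h(-4) = -15. s₂ = (-4) - (-15)·((-4) - (-5))/((-15) - 13) = -127/28.
h(-4) = -15, h(-127/28) = -57525/21952. s₃ = (-127/28) - (-57525/21952)·((-127/28) - (-4))/((-57525/21952) - (-15)) = -28076/6039.

-28076/6039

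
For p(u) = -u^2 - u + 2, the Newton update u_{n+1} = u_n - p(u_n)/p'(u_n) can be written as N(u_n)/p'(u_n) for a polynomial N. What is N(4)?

p'(u) = -2u - 1.
N(u) = u·p'(u) - p(u) = u·(-2u - 1) - (-u^2 - u + 2) = -u^2 - 2.
N(4) = -18.

-18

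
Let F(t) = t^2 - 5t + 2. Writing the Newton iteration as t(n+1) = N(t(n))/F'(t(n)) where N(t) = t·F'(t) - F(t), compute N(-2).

2

F'(t) = 2t - 5.
N(t) = t·F'(t) - F(t) = t·(2t - 5) - (t^2 - 5t + 2) = t^2 - 2.
N(-2) = 2.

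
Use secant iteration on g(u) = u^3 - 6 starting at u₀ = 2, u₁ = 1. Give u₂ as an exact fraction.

g(2) = 2, g(1) = -5. u₂ = 1 - (-5)·(1 - 2)/((-5) - 2) = 12/7.

12/7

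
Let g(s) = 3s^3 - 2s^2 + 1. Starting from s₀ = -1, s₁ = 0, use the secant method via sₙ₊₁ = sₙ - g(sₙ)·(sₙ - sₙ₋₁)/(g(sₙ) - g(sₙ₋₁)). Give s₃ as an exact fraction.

g(-1) = -4, g(0) = 1. s₂ = 0 - 1·(0 - (-1))/(1 - (-4)) = -1/5.
g(0) = 1, g(-1/5) = 112/125. s₃ = (-1/5) - (112/125)·((-1/5) - 0)/((112/125) - 1) = -25/13.

-25/13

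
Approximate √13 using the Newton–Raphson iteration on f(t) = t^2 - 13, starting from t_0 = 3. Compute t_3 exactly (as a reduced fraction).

f'(t) = 2t.
f(3) = -4, f'(3) = 6, so t_1 = 3 - (-4)/6 = 11/3.
f(11/3) = 4/9, f'(11/3) = 22/3, so t_2 = (11/3) - (4/9)/(22/3) = 119/33.
f(119/33) = 4/1089, f'(119/33) = 238/33, so t_3 = (119/33) - (4/1089)/(238/33) = 14159/3927.

14159/3927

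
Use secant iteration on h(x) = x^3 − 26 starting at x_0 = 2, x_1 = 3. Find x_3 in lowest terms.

h(2) = −18, h(3) = 1. x_2 = 3 − 1·(3 − 2)/(1 − (−18)) = 56/19.
h(3) = 1, h(56/19) = −2718/6859. x_3 = (56/19) − (−2718/6859)·((56/19) − 3)/((−2718/6859) − 1) = 28370/9577.

28370/9577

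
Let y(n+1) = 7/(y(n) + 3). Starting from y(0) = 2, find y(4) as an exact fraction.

707/457

y(1) = 7/(2 + 3) = 7/5.
y(2) = 7/(7/5 + 3) = 35/22.
y(3) = 7/(35/22 + 3) = 154/101.
y(4) = 7/(154/101 + 3) = 707/457.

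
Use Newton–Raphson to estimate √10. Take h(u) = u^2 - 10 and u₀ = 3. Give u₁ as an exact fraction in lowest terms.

h'(u) = 2u.
h(3) = -1, h'(3) = 6, so u₁ = 3 - (-1)/6 = 19/6.

19/6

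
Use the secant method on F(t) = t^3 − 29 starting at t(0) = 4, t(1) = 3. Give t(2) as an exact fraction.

113/37

F(4) = 35, F(3) = −2. t(2) = 3 − (−2)·(3 − 4)/((−2) − 35) = 113/37.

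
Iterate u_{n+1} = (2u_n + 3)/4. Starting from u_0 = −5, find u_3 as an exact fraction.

11/16

u_1 = (2·(−5) + 3)/4 = −7/4.
u_2 = (2·(−7/4) + 3)/4 = −1/8.
u_3 = (2·(−1/8) + 3)/4 = 11/16.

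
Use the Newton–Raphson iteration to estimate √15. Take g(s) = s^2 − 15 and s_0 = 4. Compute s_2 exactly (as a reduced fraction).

1921/496

g'(s) = 2s.
g(4) = 1, g'(4) = 8, so s_1 = 4 − 1/8 = 31/8.
g(31/8) = 1/64, g'(31/8) = 31/4, so s_2 = (31/8) − (1/64)/(31/4) = 1921/496.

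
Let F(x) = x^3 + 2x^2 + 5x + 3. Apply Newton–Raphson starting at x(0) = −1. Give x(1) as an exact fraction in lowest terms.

−3/4

F'(x) = 3x^2 + 4x + 5.
F(−1) = −1, F'(−1) = 4, so x(1) = (−1) − (−1)/4 = −3/4.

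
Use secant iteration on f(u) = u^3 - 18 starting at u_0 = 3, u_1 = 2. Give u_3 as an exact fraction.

f(3) = 9, f(2) = -10. u_2 = 2 - (-10)·(2 - 3)/((-10) - 9) = 48/19.
f(2) = -10, f(48/19) = -12870/6859. u_3 = (48/19) - (-12870/6859)·((48/19) - 2)/((-12870/6859) - (-10)) = 7377/2786.

7377/2786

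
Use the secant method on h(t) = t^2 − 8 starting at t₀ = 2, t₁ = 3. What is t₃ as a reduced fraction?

82/29

h(2) = −4, h(3) = 1. t₂ = 3 − 1·(3 − 2)/(1 − (−4)) = 14/5.
h(3) = 1, h(14/5) = −4/25. t₃ = (14/5) − (−4/25)·((14/5) − 3)/((−4/25) − 1) = 82/29.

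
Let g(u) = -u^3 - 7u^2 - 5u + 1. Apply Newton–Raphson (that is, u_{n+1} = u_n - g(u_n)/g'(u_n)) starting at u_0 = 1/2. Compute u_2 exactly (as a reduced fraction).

463/2771

g'(u) = -3u^2 - 14u - 5.
g(1/2) = -27/8, g'(1/2) = -51/4, so u_1 = (1/2) - (-27/8)/(-51/4) = 4/17.
g(4/17) = -2835/4913, g'(4/17) = -2445/289, so u_2 = (4/17) - (-2835/4913)/(-2445/289) = 463/2771.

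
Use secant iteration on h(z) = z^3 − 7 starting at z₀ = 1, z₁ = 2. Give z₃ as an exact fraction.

h(1) = −6, h(2) = 1. z₂ = 2 − 1·(2 − 1)/(1 − (−6)) = 13/7.
h(2) = 1, h(13/7) = −204/343. z₃ = (13/7) − (−204/343)·((13/7) − 2)/((−204/343) − 1) = 1045/547.

1045/547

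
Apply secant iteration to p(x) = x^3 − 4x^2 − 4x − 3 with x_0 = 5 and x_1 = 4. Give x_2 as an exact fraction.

103/21

p(5) = 2, p(4) = −19. x_2 = 4 − (−19)·(4 − 5)/((−19) − 2) = 103/21.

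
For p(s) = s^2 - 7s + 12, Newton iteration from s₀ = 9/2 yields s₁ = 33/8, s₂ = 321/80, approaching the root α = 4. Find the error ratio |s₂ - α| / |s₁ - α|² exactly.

4/5

s₁ - α = 33/8 - 4 = 1/8, so |s₁ - α| = 1/8.
s₂ - α = 321/80 - 4 = 1/80, so |s₂ - α| = 1/80.
|s₁ - α|² = 1/64.
Ratio = (1/80) / (1/64) = 4/5.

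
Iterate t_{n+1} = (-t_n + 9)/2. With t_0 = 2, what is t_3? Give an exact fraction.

25/8

t_1 = (-2 + 9)/2 = 7/2.
t_2 = (-(7/2) + 9)/2 = 11/4.
t_3 = (-(11/4) + 9)/2 = 25/8.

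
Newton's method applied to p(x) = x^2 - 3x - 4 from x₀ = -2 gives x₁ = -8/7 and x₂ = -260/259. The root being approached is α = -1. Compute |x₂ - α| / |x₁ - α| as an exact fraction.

1/37

x₁ - α = -8/7 - (-1) = -8/7 + 1 = -1/7, so |x₁ - α| = 1/7.
x₂ - α = -260/259 - (-1) = -260/259 + 1 = -1/259, so |x₂ - α| = 1/259.
Ratio = (1/259) / (1/7) = 1/37.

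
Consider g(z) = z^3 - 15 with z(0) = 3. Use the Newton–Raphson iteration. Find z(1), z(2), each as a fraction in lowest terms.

z(1) = 23/9, z(2) = 35269/14283

g'(z) = 3z^2.
g(3) = 12, g'(3) = 27, so z(1) = 3 - 12/27 = 23/9.
g(23/9) = 1232/729, g'(23/9) = 529/27, so z(2) = (23/9) - (1232/729)/(529/27) = 35269/14283.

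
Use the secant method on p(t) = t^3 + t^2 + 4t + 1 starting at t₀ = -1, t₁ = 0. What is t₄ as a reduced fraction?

p(-1) = -3, p(0) = 1. t₂ = 0 - 1·(0 - (-1))/(1 - (-3)) = -1/4.
p(0) = 1, p(-1/4) = 3/64. t₃ = (-1/4) - (3/64)·((-1/4) - 0)/((3/64) - 1) = -16/61.
p(-1/4) = 3/64, p(-16/61) = 357/226981. t₄ = (-16/61) - (357/226981)·((-16/61) - (-1/4))/((357/226981) - (3/64)) = -57632/219365.

-57632/219365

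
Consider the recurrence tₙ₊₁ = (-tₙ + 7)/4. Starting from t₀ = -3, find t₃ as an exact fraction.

47/32

t₁ = (-(-3) + 7)/4 = 5/2.
t₂ = (-(5/2) + 7)/4 = 9/8.
t₃ = (-(9/8) + 7)/4 = 47/32.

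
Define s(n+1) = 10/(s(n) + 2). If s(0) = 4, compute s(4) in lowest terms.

260/107

s(1) = 10/(4 + 2) = 5/3.
s(2) = 10/(5/3 + 2) = 30/11.
s(3) = 10/(30/11 + 2) = 55/26.
s(4) = 10/(55/26 + 2) = 260/107.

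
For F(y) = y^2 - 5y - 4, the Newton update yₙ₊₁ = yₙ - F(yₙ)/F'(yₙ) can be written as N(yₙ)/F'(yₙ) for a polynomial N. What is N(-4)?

20

F'(y) = 2y - 5.
N(y) = y·F'(y) - F(y) = y·(2y - 5) - (y^2 - 5y - 4) = y^2 + 4.
N(-4) = 20.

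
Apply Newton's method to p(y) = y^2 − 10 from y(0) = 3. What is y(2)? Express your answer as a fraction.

p'(y) = 2y.
p(3) = −1, p'(3) = 6, so y(1) = 3 − (−1)/6 = 19/6.
p(19/6) = 1/36, p'(19/6) = 19/3, so y(2) = (19/6) − (1/36)/(19/3) = 721/228.

721/228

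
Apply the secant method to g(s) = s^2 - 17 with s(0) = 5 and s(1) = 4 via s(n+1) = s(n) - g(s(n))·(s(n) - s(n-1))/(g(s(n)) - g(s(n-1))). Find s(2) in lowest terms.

37/9

g(5) = 8, g(4) = -1. s(2) = 4 - (-1)·(4 - 5)/((-1) - 8) = 37/9.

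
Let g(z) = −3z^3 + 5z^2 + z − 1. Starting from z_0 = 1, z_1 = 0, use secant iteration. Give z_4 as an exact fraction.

102/257

g(1) = 2, g(0) = −1. z_2 = 0 − (−1)·(0 − 1)/((−1) − 2) = 1/3.
g(0) = −1, g(1/3) = −2/9. z_3 = (1/3) − (−2/9)·((1/3) − 0)/((−2/9) − (−1)) = 3/7.
g(1/3) = −2/9, g(3/7) = 38/343. z_4 = (3/7) − (38/343)·((3/7) − (1/3))/((38/343) − (−2/9)) = 102/257.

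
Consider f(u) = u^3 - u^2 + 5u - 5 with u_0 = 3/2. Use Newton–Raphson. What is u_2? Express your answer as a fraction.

f'(u) = 3u^2 - 2u + 5.
f(3/2) = 29/8, f'(3/2) = 35/4, so u_1 = (3/2) - (29/8)/(35/4) = 38/35.
f(38/35) = 22707/42875, f'(38/35) = 7797/1225, so u_2 = (38/35) - (22707/42875)/(7797/1225) = 91193/90965.

91193/90965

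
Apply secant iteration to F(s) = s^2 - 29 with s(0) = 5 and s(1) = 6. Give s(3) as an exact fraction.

F(5) = -4, F(6) = 7. s(2) = 6 - 7·(6 - 5)/(7 - (-4)) = 59/11.
F(6) = 7, F(59/11) = -28/121. s(3) = (59/11) - (-28/121)·((59/11) - 6)/((-28/121) - 7) = 673/125.

673/125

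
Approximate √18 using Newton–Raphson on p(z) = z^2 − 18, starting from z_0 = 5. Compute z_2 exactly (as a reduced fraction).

p'(z) = 2z.
p(5) = 7, p'(5) = 10, so z_1 = 5 − 7/10 = 43/10.
p(43/10) = 49/100, p'(43/10) = 43/5, so z_2 = (43/10) − (49/100)/(43/5) = 3649/860.

3649/860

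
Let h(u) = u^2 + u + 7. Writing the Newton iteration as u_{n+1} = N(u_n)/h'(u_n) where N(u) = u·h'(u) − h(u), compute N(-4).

h'(u) = 2u + 1.
N(u) = u·h'(u) − h(u) = u·(2u + 1) − (u^2 + u + 7) = u^2 − 7.
N(-4) = 9.

9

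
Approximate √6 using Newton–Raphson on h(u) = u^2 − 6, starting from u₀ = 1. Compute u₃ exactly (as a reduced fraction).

h'(u) = 2u.
h(1) = −5, h'(1) = 2, so u₁ = 1 − (−5)/2 = 7/2.
h(7/2) = 25/4, h'(7/2) = 7, so u₂ = (7/2) − (25/4)/7 = 73/28.
h(73/28) = 625/784, h'(73/28) = 73/14, so u₃ = (73/28) − (625/784)/(73/14) = 10033/4088.

10033/4088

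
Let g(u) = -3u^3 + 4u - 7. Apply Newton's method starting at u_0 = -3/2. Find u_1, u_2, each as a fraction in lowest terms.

g'(u) = -9u^2 + 4.
g(-3/2) = -23/8, g'(-3/2) = -65/4, so u_1 = (-3/2) - (-23/8)/(-65/4) = -109/65.
g(-109/65) = 120612/274625, g'(-109/65) = -90029/4225, so u_2 = (-109/65) - (120612/274625)/(-90029/4225) = -9692549/5851885.

u_1 = -109/65, u_2 = -9692549/5851885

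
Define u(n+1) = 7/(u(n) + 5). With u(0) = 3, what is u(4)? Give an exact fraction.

2037/1784

u(1) = 7/(3 + 5) = 7/8.
u(2) = 7/(7/8 + 5) = 56/47.
u(3) = 7/(56/47 + 5) = 329/291.
u(4) = 7/(329/291 + 5) = 2037/1784.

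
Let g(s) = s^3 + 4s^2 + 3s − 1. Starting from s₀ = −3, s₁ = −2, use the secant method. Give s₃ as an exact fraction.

−6

g(−3) = −1, g(−2) = 1. s₂ = (−2) − 1·((−2) − (−3))/(1 − (−1)) = −5/2.
g(−2) = 1, g(−5/2) = 7/8. s₃ = (−5/2) − (7/8)·((−5/2) − (−2))/((7/8) − 1) = −6.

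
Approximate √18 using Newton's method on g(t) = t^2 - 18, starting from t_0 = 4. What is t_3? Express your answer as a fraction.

g'(t) = 2t.
g(4) = -2, g'(4) = 8, so t_1 = 4 - (-2)/8 = 17/4.
g(17/4) = 1/16, g'(17/4) = 17/2, so t_2 = (17/4) - (1/16)/(17/2) = 577/136.
g(577/136) = 1/18496, g'(577/136) = 577/68, so t_3 = (577/136) - (1/18496)/(577/68) = 665857/156944.

665857/156944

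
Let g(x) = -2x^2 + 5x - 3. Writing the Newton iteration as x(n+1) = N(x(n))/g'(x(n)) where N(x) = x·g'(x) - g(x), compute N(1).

g'(x) = -4x + 5.
N(x) = x·g'(x) - g(x) = x·(-4x + 5) - (-2x^2 + 5x - 3) = -2x^2 + 3.
N(1) = 1.

1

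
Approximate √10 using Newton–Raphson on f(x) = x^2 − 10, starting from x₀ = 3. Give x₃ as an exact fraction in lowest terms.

f'(x) = 2x.
f(3) = −1, f'(3) = 6, so x₁ = 3 − (−1)/6 = 19/6.
f(19/6) = 1/36, f'(19/6) = 19/3, so x₂ = (19/6) − (1/36)/(19/3) = 721/228.
f(721/228) = 1/51984, f'(721/228) = 721/114, so x₃ = (721/228) − (1/51984)/(721/114) = 1039681/328776.

1039681/328776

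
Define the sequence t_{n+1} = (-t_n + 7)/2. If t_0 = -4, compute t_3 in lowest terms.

25/8

t_1 = (-(-4) + 7)/2 = 11/2.
t_2 = (-(11/2) + 7)/2 = 3/4.
t_3 = (-(3/4) + 7)/2 = 25/8.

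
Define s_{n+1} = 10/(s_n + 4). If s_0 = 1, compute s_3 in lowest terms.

30/17

s_1 = 10/(1 + 4) = 2.
s_2 = 10/(2 + 4) = 5/3.
s_3 = 10/(5/3 + 4) = 30/17.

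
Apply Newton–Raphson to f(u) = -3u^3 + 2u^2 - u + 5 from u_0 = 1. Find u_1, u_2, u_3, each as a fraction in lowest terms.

u_1 = 3/2, u_2 = 83/61, u_3 = 3725169/2773670

f'(u) = -9u^2 + 4u - 1.
f(1) = 3, f'(1) = -6, so u_1 = 1 - 3/(-6) = 3/2.
f(3/2) = -17/8, f'(3/2) = -61/4, so u_2 = (3/2) - (-17/8)/(-61/4) = 83/61.
f(83/61) = -48841/226981, f'(83/61) = -45470/3721, so u_3 = (83/61) - (-48841/226981)/(-45470/3721) = 3725169/2773670.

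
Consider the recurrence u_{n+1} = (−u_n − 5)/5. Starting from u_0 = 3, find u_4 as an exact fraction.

u_1 = (−3 − 5)/5 = −8/5.
u_2 = (−(−8/5) − 5)/5 = −17/25.
u_3 = (−(−17/25) − 5)/5 = −108/125.
u_4 = (−(−108/125) − 5)/5 = −517/625.

−517/625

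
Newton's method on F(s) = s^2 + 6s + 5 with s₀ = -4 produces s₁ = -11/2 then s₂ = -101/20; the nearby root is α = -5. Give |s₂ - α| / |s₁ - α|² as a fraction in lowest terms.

s₁ - α = -11/2 - (-5) = -11/2 + 5 = -1/2, so |s₁ - α| = 1/2.
s₂ - α = -101/20 - (-5) = -101/20 + 5 = -1/20, so |s₂ - α| = 1/20.
|s₁ - α|² = 1/4.
Ratio = (1/20) / (1/4) = 1/5.

1/5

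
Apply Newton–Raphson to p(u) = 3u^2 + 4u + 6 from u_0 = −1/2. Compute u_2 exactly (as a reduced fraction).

p'(u) = 6u + 4.
p(−1/2) = 19/4, p'(−1/2) = 1, so u_1 = (−1/2) − (19/4)/1 = −21/4.
p(−21/4) = 1083/16, p'(−21/4) = −55/2, so u_2 = (−21/4) − (1083/16)/(−55/2) = −1227/440.

−1227/440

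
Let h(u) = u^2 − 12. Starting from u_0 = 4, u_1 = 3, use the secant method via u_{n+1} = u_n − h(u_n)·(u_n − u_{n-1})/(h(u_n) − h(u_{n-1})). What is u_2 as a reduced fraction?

24/7

h(4) = 4, h(3) = −3. u_2 = 3 − (−3)·(3 − 4)/((−3) − 4) = 24/7.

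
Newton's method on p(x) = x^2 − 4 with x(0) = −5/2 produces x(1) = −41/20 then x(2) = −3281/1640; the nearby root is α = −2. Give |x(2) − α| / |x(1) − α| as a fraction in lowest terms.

x(1) − α = −41/20 − (−2) = −41/20 + 2 = −1/20, so |x(1) − α| = 1/20.
x(2) − α = −3281/1640 − (−2) = −3281/1640 + 2 = −1/1640, so |x(2) − α| = 1/1640.
Ratio = (1/1640) / (1/20) = 1/82.

1/82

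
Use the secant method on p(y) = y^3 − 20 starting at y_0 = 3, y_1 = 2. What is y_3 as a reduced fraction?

p(3) = 7, p(2) = −12. y_2 = 2 − (−12)·(2 − 3)/((−12) − 7) = 50/19.
p(2) = −12, p(50/19) = −12180/6859. y_3 = (50/19) − (−12180/6859)·((50/19) − 2)/((−12180/6859) − (−12)) = 1335/487.

1335/487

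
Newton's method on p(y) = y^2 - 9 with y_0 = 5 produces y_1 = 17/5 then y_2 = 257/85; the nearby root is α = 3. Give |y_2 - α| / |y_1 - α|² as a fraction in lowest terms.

y_1 - α = 17/5 - 3 = 2/5, so |y_1 - α| = 2/5.
y_2 - α = 257/85 - 3 = 2/85, so |y_2 - α| = 2/85.
|y_1 - α|² = 4/25.
Ratio = (2/85) / (4/25) = 5/34.

5/34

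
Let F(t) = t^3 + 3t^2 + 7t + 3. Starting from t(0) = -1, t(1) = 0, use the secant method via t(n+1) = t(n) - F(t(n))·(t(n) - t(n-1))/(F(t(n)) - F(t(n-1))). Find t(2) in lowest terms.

F(-1) = -2, F(0) = 3. t(2) = 0 - 3·(0 - (-1))/(3 - (-2)) = -3/5.

-3/5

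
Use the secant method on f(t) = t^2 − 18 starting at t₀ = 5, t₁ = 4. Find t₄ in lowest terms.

f(5) = 7, f(4) = −2. t₂ = 4 − (−2)·(4 − 5)/((−2) − 7) = 38/9.
f(4) = −2, f(38/9) = −14/81. t₃ = (38/9) − (−14/81)·((38/9) − 4)/((−14/81) − (−2)) = 157/37.
f(38/9) = −14/81, f(157/37) = 7/1369. t₄ = (157/37) − (7/1369)·((157/37) − (38/9))/((7/1369) − (−14/81)) = 11960/2819.

11960/2819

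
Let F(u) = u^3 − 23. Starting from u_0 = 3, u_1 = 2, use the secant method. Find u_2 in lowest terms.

53/19

F(3) = 4, F(2) = −15. u_2 = 2 − (−15)·(2 − 3)/((−15) − 4) = 53/19.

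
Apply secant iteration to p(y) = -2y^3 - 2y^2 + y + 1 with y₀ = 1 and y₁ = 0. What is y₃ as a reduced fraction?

-9

p(1) = -2, p(0) = 1. y₂ = 0 - 1·(0 - 1)/(1 - (-2)) = 1/3.
p(0) = 1, p(1/3) = 28/27. y₃ = (1/3) - (28/27)·((1/3) - 0)/((28/27) - 1) = -9.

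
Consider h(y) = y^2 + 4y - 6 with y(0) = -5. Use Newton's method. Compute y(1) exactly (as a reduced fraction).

-31/6

h'(y) = 2y + 4.
h(-5) = -1, h'(-5) = -6, so y(1) = (-5) - (-1)/(-6) = -31/6.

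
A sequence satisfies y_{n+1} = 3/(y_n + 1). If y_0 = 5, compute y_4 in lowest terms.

3/2

y_1 = 3/(5 + 1) = 1/2.
y_2 = 3/(1/2 + 1) = 2.
y_3 = 3/(2 + 1) = 1.
y_4 = 3/(1 + 1) = 3/2.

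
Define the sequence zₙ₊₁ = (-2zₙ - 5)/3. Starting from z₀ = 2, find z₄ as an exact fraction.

-11/27

z₁ = (-2·2 - 5)/3 = -3.
z₂ = (-2·(-3) - 5)/3 = 1/3.
z₃ = (-2·(1/3) - 5)/3 = -17/9.
z₄ = (-2·(-17/9) - 5)/3 = -11/27.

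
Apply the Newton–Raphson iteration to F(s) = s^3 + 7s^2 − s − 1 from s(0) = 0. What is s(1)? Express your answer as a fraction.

−1

F'(s) = 3s^2 + 14s − 1.
F(0) = −1, F'(0) = −1, so s(1) = 0 − (−1)/(−1) = −1.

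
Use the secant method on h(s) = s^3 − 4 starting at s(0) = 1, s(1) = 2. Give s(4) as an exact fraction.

2056682/1292353

h(1) = −3, h(2) = 4. s(2) = 2 − 4·(2 − 1)/(4 − (−3)) = 10/7.
h(2) = 4, h(10/7) = −372/343. s(3) = (10/7) − (−372/343)·((10/7) − 2)/((−372/343) − 4) = 169/109.
h(10/7) = −372/343, h(169/109) = −353307/1295029. s(4) = (169/109) − (−353307/1295029)·((169/109) − (10/7))/((−353307/1295029) − (−372/343)) = 2056682/1292353.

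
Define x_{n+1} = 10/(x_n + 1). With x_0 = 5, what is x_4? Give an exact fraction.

x_1 = 10/(5 + 1) = 5/3.
x_2 = 10/(5/3 + 1) = 15/4.
x_3 = 10/(15/4 + 1) = 40/19.
x_4 = 10/(40/19 + 1) = 190/59.

190/59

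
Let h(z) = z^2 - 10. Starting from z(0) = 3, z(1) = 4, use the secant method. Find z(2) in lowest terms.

h(3) = -1, h(4) = 6. z(2) = 4 - 6·(4 - 3)/(6 - (-1)) = 22/7.

22/7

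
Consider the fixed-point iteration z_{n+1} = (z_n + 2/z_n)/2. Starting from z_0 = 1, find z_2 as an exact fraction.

z_1 = (1 + 2/1)/2 = 3/2.
z_2 = (3/2 + 2/(3/2))/2 = 17/12.

17/12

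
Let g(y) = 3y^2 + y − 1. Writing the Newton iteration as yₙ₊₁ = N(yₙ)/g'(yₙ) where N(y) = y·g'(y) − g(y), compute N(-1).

4

g'(y) = 6y + 1.
N(y) = y·g'(y) − g(y) = y·(6y + 1) − (3y^2 + y − 1) = 3y^2 + 1.
N(-1) = 4.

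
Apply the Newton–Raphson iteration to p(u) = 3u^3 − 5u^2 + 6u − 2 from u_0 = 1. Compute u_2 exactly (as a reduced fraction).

187/405

p'(u) = 9u^2 − 10u + 6.
p(1) = 2, p'(1) = 5, so u_1 = 1 − 2/5 = 3/5.
p(3/5) = 56/125, p'(3/5) = 81/25, so u_2 = (3/5) − (56/125)/(81/25) = 187/405.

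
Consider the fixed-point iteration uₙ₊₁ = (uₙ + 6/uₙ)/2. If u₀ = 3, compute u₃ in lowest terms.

u₁ = (3 + 6/3)/2 = 5/2.
u₂ = (5/2 + 6/(5/2))/2 = 49/20.
u₃ = (49/20 + 6/(49/20))/2 = 4801/1960.

4801/1960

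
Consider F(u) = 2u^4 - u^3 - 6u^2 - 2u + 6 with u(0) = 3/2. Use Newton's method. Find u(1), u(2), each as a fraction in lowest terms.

u(1) = 33/2, u(2) = 3472773/279362

F'(u) = 8u^3 - 3u^2 - 12u - 2.
F(3/2) = -15/4, F'(3/2) = 1/4, so u(1) = (3/2) - (-15/4)/(1/4) = 33/2.
F(33/2) = 284175/2, F'(33/2) = 139681/4, so u(2) = (33/2) - (284175/2)/(139681/4) = 3472773/279362.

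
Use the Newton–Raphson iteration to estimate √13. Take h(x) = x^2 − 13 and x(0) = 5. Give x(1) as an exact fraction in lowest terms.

19/5

h'(x) = 2x.
h(5) = 12, h'(5) = 10, so x(1) = 5 − 12/10 = 19/5.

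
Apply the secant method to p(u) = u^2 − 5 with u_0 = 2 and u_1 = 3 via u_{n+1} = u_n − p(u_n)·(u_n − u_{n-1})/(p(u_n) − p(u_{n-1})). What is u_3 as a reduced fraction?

p(2) = −1, p(3) = 4. u_2 = 3 − 4·(3 − 2)/(4 − (−1)) = 11/5.
p(3) = 4, p(11/5) = −4/25. u_3 = (11/5) − (−4/25)·((11/5) − 3)/((−4/25) − 4) = 29/13.

29/13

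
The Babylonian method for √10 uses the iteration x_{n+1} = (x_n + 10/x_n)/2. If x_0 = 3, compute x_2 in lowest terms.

x_1 = (3 + 10/3)/2 = 19/6.
x_2 = (19/6 + 10/(19/6))/2 = 721/228.

721/228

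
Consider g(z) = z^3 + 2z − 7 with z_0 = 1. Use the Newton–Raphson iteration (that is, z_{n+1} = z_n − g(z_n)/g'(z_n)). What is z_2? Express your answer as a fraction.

2333/1465

g'(z) = 3z^2 + 2.
g(1) = −4, g'(1) = 5, so z_1 = 1 − (−4)/5 = 9/5.
g(9/5) = 304/125, g'(9/5) = 293/25, so z_2 = (9/5) − (304/125)/(293/25) = 2333/1465.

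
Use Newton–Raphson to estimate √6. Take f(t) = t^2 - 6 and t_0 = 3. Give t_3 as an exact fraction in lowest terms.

4801/1960

f'(t) = 2t.
f(3) = 3, f'(3) = 6, so t_1 = 3 - 3/6 = 5/2.
f(5/2) = 1/4, f'(5/2) = 5, so t_2 = (5/2) - (1/4)/5 = 49/20.
f(49/20) = 1/400, f'(49/20) = 49/10, so t_3 = (49/20) - (1/400)/(49/10) = 4801/1960.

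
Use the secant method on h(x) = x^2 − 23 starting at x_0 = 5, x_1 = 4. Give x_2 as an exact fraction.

h(5) = 2, h(4) = −7. x_2 = 4 − (−7)·(4 − 5)/((−7) − 2) = 43/9.

43/9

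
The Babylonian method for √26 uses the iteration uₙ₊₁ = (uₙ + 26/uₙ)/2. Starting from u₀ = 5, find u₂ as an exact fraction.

u₁ = (5 + 26/5)/2 = 51/10.
u₂ = (51/10 + 26/(51/10))/2 = 5201/1020.

5201/1020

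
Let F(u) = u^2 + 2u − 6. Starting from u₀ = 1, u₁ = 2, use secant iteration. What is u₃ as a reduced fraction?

23/14

F(1) = −3, F(2) = 2. u₂ = 2 − 2·(2 − 1)/(2 − (−3)) = 8/5.
F(2) = 2, F(8/5) = −6/25. u₃ = (8/5) − (−6/25)·((8/5) − 2)/((−6/25) − 2) = 23/14.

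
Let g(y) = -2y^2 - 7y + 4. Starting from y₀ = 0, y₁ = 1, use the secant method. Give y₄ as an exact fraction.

3556/7111

g(0) = 4, g(1) = -5. y₂ = 1 - (-5)·(1 - 0)/((-5) - 4) = 4/9.
g(1) = -5, g(4/9) = 40/81. y₃ = (4/9) - (40/81)·((4/9) - 1)/((40/81) - (-5)) = 44/89.
g(4/9) = 40/81, g(44/89) = 400/7921. y₄ = (44/89) - (400/7921)·((44/89) - (4/9))/((400/7921) - (40/81)) = 3556/7111.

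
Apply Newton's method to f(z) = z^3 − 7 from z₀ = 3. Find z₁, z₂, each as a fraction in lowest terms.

z₁ = 61/27, z₂ = 591743/301401

f'(z) = 3z^2.
f(3) = 20, f'(3) = 27, so z₁ = 3 − 20/27 = 61/27.
f(61/27) = 89200/19683, f'(61/27) = 3721/243, so z₂ = (61/27) − (89200/19683)/(3721/243) = 591743/301401.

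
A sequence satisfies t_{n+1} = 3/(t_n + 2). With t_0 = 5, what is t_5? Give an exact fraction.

483/487

t_1 = 3/(5 + 2) = 3/7.
t_2 = 3/(3/7 + 2) = 21/17.
t_3 = 3/(21/17 + 2) = 51/55.
t_4 = 3/(51/55 + 2) = 165/161.
t_5 = 3/(165/161 + 2) = 483/487.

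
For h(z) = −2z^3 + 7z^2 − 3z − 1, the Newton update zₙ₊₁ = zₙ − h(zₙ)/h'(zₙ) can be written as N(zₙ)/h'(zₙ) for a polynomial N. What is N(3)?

h'(z) = −6z^2 + 14z − 3.
N(z) = z·h'(z) − h(z) = z·(−6z^2 + 14z − 3) − (−2z^3 + 7z^2 − 3z − 1) = −4z^3 + 7z^2 + 1.
N(3) = −44.

−44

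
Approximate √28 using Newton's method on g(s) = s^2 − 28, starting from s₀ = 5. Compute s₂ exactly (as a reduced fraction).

g'(s) = 2s.
g(5) = −3, g'(5) = 10, so s₁ = 5 − (−3)/10 = 53/10.
g(53/10) = 9/100, g'(53/10) = 53/5, so s₂ = (53/10) − (9/100)/(53/5) = 5609/1060.

5609/1060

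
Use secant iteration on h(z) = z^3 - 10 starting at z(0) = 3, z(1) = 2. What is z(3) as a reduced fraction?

h(3) = 17, h(2) = -2. z(2) = 2 - (-2)·(2 - 3)/((-2) - 17) = 40/19.
h(2) = -2, h(40/19) = -4590/6859. z(3) = (40/19) - (-4590/6859)·((40/19) - 2)/((-4590/6859) - (-2)) = 4925/2282.

4925/2282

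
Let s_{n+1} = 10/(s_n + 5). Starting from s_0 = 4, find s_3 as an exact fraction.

s_1 = 10/(4 + 5) = 10/9.
s_2 = 10/(10/9 + 5) = 18/11.
s_3 = 10/(18/11 + 5) = 110/73.

110/73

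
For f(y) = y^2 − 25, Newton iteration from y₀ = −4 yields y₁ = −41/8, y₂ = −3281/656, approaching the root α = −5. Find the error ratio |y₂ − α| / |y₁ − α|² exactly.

4/41

y₁ − α = −41/8 − (−5) = −41/8 + 5 = −1/8, so |y₁ − α| = 1/8.
y₂ − α = −3281/656 − (−5) = −3281/656 + 5 = −1/656, so |y₂ − α| = 1/656.
|y₁ − α|² = 1/64.
Ratio = (1/656) / (1/64) = 4/41.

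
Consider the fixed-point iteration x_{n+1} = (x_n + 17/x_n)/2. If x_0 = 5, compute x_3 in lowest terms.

x_1 = (5 + 17/5)/2 = 21/5.
x_2 = (21/5 + 17/(21/5))/2 = 433/105.
x_3 = (433/105 + 17/(433/105))/2 = 187457/45465.

187457/45465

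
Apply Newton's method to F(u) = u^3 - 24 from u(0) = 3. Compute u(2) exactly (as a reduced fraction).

13162/4563

F'(u) = 3u^2.
F(3) = 3, F'(3) = 27, so u(1) = 3 - 3/27 = 26/9.
F(26/9) = 80/729, F'(26/9) = 676/27, so u(2) = (26/9) - (80/729)/(676/27) = 13162/4563.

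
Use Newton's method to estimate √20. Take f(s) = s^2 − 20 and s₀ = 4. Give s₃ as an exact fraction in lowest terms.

51841/11592

f'(s) = 2s.
f(4) = −4, f'(4) = 8, so s₁ = 4 − (−4)/8 = 9/2.
f(9/2) = 1/4, f'(9/2) = 9, so s₂ = (9/2) − (1/4)/9 = 161/36.
f(161/36) = 1/1296, f'(161/36) = 161/18, so s₃ = (161/36) − (1/1296)/(161/18) = 51841/11592.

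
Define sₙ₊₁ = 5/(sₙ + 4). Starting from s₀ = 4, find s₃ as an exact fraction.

s₁ = 5/(4 + 4) = 5/8.
s₂ = 5/(5/8 + 4) = 40/37.
s₃ = 5/(40/37 + 4) = 185/188.

185/188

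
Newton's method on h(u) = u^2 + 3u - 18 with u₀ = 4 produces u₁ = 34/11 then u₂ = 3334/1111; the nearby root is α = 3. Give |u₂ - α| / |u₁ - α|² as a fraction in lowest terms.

11/101

u₁ - α = 34/11 - 3 = 1/11, so |u₁ - α| = 1/11.
u₂ - α = 3334/1111 - 3 = 1/1111, so |u₂ - α| = 1/1111.
|u₁ - α|² = 1/121.
Ratio = (1/1111) / (1/121) = 11/101.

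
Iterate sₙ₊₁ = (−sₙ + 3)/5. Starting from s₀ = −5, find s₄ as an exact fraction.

s₁ = (−(−5) + 3)/5 = 8/5.
s₂ = (−(8/5) + 3)/5 = 7/25.
s₃ = (−(7/25) + 3)/5 = 68/125.
s₄ = (−(68/125) + 3)/5 = 307/625.

307/625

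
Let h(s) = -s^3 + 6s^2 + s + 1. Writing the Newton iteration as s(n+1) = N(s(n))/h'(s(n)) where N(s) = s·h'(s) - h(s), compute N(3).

h'(s) = -3s^2 + 12s + 1.
N(s) = s·h'(s) - h(s) = s·(-3s^2 + 12s + 1) - (-s^3 + 6s^2 + s + 1) = -2s^3 + 6s^2 - 1.
N(3) = -1.

-1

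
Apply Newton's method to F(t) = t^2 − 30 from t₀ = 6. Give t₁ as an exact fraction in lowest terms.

11/2

F'(t) = 2t.
F(6) = 6, F'(6) = 12, so t₁ = 6 − 6/12 = 11/2.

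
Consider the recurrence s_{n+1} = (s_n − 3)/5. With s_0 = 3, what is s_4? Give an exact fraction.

s_1 = (3 − 3)/5 = 0.
s_2 = (0 − 3)/5 = −3/5.
s_3 = ((−3/5) − 3)/5 = −18/25.
s_4 = ((−18/25) − 3)/5 = −93/125.

−93/125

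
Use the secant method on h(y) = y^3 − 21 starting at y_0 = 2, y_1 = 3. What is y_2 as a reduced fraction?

h(2) = −13, h(3) = 6. y_2 = 3 − 6·(3 − 2)/(6 − (−13)) = 51/19.

51/19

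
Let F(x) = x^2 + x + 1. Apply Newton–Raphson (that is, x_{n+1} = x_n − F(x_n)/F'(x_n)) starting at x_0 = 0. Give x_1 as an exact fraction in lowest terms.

−1

F'(x) = 2x + 1.
F(0) = 1, F'(0) = 1, so x_1 = 0 − 1/1 = −1.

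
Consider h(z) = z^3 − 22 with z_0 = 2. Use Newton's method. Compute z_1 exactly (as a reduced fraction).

19/6

h'(z) = 3z^2.
h(2) = −14, h'(2) = 12, so z_1 = 2 − (−14)/12 = 19/6.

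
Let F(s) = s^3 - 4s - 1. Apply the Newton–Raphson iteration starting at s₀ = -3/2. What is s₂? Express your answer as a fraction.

-23003/12133

F'(s) = 3s^2 - 4.
F(-3/2) = 13/8, F'(-3/2) = 11/4, so s₁ = (-3/2) - (13/8)/(11/4) = -23/11.
F(-23/11) = -2366/1331, F'(-23/11) = 1103/121, so s₂ = (-23/11) - (-2366/1331)/(1103/121) = -23003/12133.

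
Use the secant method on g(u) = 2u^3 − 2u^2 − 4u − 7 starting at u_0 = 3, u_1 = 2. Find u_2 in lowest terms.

g(3) = 17, g(2) = −7. u_2 = 2 − (−7)·(2 − 3)/((−7) − 17) = 55/24.

55/24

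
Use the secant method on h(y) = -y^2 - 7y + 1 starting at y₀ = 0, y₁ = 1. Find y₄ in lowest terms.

529/3777

h(0) = 1, h(1) = -7. y₂ = 1 - (-7)·(1 - 0)/((-7) - 1) = 1/8.
h(1) = -7, h(1/8) = 7/64. y₃ = (1/8) - (7/64)·((1/8) - 1)/((7/64) - (-7)) = 9/65.
h(1/8) = 7/64, h(9/65) = 49/4225. y₄ = (9/65) - (49/4225)·((9/65) - (1/8))/((49/4225) - (7/64)) = 529/3777.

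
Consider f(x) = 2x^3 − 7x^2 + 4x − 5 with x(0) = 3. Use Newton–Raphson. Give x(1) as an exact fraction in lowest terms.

f'(x) = 6x^2 − 14x + 4.
f(3) = −2, f'(3) = 16, so x(1) = 3 − (−2)/16 = 25/8.

25/8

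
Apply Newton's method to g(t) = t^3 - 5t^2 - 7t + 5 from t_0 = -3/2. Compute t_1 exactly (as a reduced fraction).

g'(t) = 3t^2 - 10t - 7.
g(-3/2) = 7/8, g'(-3/2) = 59/4, so t_1 = (-3/2) - (7/8)/(59/4) = -92/59.

-92/59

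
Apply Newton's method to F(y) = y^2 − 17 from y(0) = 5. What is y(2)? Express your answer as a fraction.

F'(y) = 2y.
F(5) = 8, F'(5) = 10, so y(1) = 5 − 8/10 = 21/5.
F(21/5) = 16/25, F'(21/5) = 42/5, so y(2) = (21/5) − (16/25)/(42/5) = 433/105.

433/105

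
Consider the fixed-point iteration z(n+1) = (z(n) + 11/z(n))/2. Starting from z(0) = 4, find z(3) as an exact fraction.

z(1) = (4 + 11/4)/2 = 27/8.
z(2) = (27/8 + 11/(27/8))/2 = 1433/432.
z(3) = (1433/432 + 11/(1433/432))/2 = 4106353/1238112.

4106353/1238112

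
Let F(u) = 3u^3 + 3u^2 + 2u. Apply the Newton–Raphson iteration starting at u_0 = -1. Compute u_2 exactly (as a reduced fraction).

-27/205

F'(u) = 9u^2 + 6u + 2.
F(-1) = -2, F'(-1) = 5, so u_1 = (-1) - (-2)/5 = -3/5.
F(-3/5) = -96/125, F'(-3/5) = 41/25, so u_2 = (-3/5) - (-96/125)/(41/25) = -27/205.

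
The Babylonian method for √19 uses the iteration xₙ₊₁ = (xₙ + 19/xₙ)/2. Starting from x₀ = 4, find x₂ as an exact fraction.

2441/560

x₁ = (4 + 19/4)/2 = 35/8.
x₂ = (35/8 + 19/(35/8))/2 = 2441/560.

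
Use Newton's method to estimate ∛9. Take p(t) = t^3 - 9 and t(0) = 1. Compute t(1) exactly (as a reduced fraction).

11/3

p'(t) = 3t^2.
p(1) = -8, p'(1) = 3, so t(1) = 1 - (-8)/3 = 11/3.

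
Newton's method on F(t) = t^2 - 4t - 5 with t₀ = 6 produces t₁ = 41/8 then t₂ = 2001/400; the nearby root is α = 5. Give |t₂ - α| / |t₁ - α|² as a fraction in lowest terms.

4/25

t₁ - α = 41/8 - 5 = 1/8, so |t₁ - α| = 1/8.
t₂ - α = 2001/400 - 5 = 1/400, so |t₂ - α| = 1/400.
|t₁ - α|² = 1/64.
Ratio = (1/400) / (1/64) = 4/25.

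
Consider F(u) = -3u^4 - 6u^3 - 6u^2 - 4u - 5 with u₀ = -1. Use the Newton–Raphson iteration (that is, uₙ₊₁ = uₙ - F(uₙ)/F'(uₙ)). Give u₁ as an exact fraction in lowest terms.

1

F'(u) = -12u^3 - 18u^2 - 12u - 4.
F(-1) = -4, F'(-1) = 2, so u₁ = (-1) - (-4)/2 = 1.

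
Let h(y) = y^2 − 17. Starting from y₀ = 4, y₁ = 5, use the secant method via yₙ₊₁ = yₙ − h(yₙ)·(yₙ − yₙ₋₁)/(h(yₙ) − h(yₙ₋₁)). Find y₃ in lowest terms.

h(4) = −1, h(5) = 8. y₂ = 5 − 8·(5 − 4)/(8 − (−1)) = 37/9.
h(5) = 8, h(37/9) = −8/81. y₃ = (37/9) − (−8/81)·((37/9) − 5)/((−8/81) − 8) = 169/41.

169/41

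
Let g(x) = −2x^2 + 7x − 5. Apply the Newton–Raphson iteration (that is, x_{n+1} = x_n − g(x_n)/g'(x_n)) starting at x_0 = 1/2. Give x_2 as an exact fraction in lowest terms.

169/170

g'(x) = −4x + 7.
g(1/2) = −2, g'(1/2) = 5, so x_1 = (1/2) − (−2)/5 = 9/10.
g(9/10) = −8/25, g'(9/10) = 17/5, so x_2 = (9/10) − (−8/25)/(17/5) = 169/170.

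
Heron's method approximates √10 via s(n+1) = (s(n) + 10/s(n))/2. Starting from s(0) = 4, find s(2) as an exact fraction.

s(1) = (4 + 10/4)/2 = 13/4.
s(2) = (13/4 + 10/(13/4))/2 = 329/104.

329/104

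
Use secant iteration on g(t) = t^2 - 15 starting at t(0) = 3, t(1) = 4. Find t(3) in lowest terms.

213/55

g(3) = -6, g(4) = 1. t(2) = 4 - 1·(4 - 3)/(1 - (-6)) = 27/7.
g(4) = 1, g(27/7) = -6/49. t(3) = (27/7) - (-6/49)·((27/7) - 4)/((-6/49) - 1) = 213/55.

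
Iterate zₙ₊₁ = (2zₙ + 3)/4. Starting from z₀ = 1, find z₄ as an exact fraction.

47/32

z₁ = (2·1 + 3)/4 = 5/4.
z₂ = (2·(5/4) + 3)/4 = 11/8.
z₃ = (2·(11/8) + 3)/4 = 23/16.
z₄ = (2·(23/16) + 3)/4 = 47/32.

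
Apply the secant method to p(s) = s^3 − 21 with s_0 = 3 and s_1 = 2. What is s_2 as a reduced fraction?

51/19

p(3) = 6, p(2) = −13. s_2 = 2 − (−13)·(2 − 3)/((−13) − 6) = 51/19.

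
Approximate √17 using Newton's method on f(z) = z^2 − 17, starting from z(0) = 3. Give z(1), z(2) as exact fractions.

f'(z) = 2z.
f(3) = −8, f'(3) = 6, so z(1) = 3 − (−8)/6 = 13/3.
f(13/3) = 16/9, f'(13/3) = 26/3, so z(2) = (13/3) − (16/9)/(26/3) = 161/39.

z(1) = 13/3, z(2) = 161/39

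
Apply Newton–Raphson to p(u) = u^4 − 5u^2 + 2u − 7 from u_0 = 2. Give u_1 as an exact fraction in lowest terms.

5/2

p'(u) = 4u^3 − 10u + 2.
p(2) = −7, p'(2) = 14, so u_1 = 2 − (−7)/14 = 5/2.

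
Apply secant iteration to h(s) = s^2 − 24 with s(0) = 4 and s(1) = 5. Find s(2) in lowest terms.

44/9

h(4) = −8, h(5) = 1. s(2) = 5 − 1·(5 − 4)/(1 − (−8)) = 44/9.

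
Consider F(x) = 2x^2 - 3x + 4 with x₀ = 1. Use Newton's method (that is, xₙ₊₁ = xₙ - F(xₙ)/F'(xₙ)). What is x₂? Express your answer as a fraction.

-4/11

F'(x) = 4x - 3.
F(1) = 3, F'(1) = 1, so x₁ = 1 - 3/1 = -2.
F(-2) = 18, F'(-2) = -11, so x₂ = (-2) - 18/(-11) = -4/11.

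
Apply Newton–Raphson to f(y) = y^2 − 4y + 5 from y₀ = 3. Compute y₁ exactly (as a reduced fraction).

f'(y) = 2y − 4.
f(3) = 2, f'(3) = 2, so y₁ = 3 − 2/2 = 2.

2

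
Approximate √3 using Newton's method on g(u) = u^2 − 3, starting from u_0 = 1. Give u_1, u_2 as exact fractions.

g'(u) = 2u.
g(1) = −2, g'(1) = 2, so u_1 = 1 − (−2)/2 = 2.
g(2) = 1, g'(2) = 4, so u_2 = 2 − 1/4 = 7/4.

u_1 = 2, u_2 = 7/4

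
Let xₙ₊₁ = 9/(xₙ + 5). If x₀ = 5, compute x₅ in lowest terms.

x₁ = 9/(5 + 5) = 9/10.
x₂ = 9/(9/10 + 5) = 90/59.
x₃ = 9/(90/59 + 5) = 531/385.
x₄ = 9/(531/385 + 5) = 3465/2456.
x₅ = 9/(3465/2456 + 5) = 22104/15745.

22104/15745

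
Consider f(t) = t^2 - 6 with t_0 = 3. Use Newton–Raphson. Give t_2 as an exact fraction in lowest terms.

49/20

f'(t) = 2t.
f(3) = 3, f'(3) = 6, so t_1 = 3 - 3/6 = 5/2.
f(5/2) = 1/4, f'(5/2) = 5, so t_2 = (5/2) - (1/4)/5 = 49/20.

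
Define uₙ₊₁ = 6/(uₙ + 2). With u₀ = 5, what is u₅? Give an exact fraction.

426/265

u₁ = 6/(5 + 2) = 6/7.
u₂ = 6/(6/7 + 2) = 21/10.
u₃ = 6/(21/10 + 2) = 60/41.
u₄ = 6/(60/41 + 2) = 123/71.
u₅ = 6/(123/71 + 2) = 426/265.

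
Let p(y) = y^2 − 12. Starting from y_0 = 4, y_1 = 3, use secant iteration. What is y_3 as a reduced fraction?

52/15

p(4) = 4, p(3) = −3. y_2 = 3 − (−3)·(3 − 4)/((−3) − 4) = 24/7.
p(3) = −3, p(24/7) = −12/49. y_3 = (24/7) − (−12/49)·((24/7) − 3)/((−12/49) − (−3)) = 52/15.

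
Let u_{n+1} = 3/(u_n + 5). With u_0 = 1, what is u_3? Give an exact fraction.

33/61

u_1 = 3/(1 + 5) = 1/2.
u_2 = 3/(1/2 + 5) = 6/11.
u_3 = 3/(6/11 + 5) = 33/61.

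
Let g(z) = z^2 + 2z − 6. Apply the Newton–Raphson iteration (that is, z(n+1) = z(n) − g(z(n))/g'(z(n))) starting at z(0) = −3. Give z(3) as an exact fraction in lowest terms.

g'(z) = 2z + 2.
g(−3) = −3, g'(−3) = −4, so z(1) = (−3) − (−3)/(−4) = −15/4.
g(−15/4) = 9/16, g'(−15/4) = −11/2, so z(2) = (−15/4) − (9/16)/(−11/2) = −321/88.
g(−321/88) = 81/7744, g'(−321/88) = −233/44, so z(3) = (−321/88) − (81/7744)/(−233/44) = −149505/41008.

−149505/41008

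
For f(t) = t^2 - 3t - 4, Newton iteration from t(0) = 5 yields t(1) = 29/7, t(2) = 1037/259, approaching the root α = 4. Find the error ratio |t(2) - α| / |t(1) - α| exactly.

t(1) - α = 29/7 - 4 = 1/7, so |t(1) - α| = 1/7.
t(2) - α = 1037/259 - 4 = 1/259, so |t(2) - α| = 1/259.
Ratio = (1/259) / (1/7) = 1/37.

1/37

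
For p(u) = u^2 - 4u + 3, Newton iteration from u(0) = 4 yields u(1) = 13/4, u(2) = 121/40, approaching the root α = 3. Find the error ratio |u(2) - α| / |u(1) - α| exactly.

1/10

u(1) - α = 13/4 - 3 = 1/4, so |u(1) - α| = 1/4.
u(2) - α = 121/40 - 3 = 1/40, so |u(2) - α| = 1/40.
Ratio = (1/40) / (1/4) = 1/10.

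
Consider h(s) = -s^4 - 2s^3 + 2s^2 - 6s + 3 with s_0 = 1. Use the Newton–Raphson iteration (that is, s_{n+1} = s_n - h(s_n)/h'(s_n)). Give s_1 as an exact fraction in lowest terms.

h'(s) = -4s^3 - 6s^2 + 4s - 6.
h(1) = -4, h'(1) = -12, so s_1 = 1 - (-4)/(-12) = 2/3.

2/3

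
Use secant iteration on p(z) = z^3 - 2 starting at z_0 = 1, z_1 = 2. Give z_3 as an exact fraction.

75/62

p(1) = -1, p(2) = 6. z_2 = 2 - 6·(2 - 1)/(6 - (-1)) = 8/7.
p(2) = 6, p(8/7) = -174/343. z_3 = (8/7) - (-174/343)·((8/7) - 2)/((-174/343) - 6) = 75/62.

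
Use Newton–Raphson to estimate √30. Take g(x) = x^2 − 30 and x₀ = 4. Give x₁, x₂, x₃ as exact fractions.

g'(x) = 2x.
g(4) = −14, g'(4) = 8, so x₁ = 4 − (−14)/8 = 23/4.
g(23/4) = 49/16, g'(23/4) = 23/2, so x₂ = (23/4) − (49/16)/(23/2) = 1009/184.
g(1009/184) = 2401/33856, g'(1009/184) = 1009/92, so x₃ = (1009/184) − (2401/33856)/(1009/92) = 2033761/371312.

x₁ = 23/4, x₂ = 1009/184, x₃ = 2033761/371312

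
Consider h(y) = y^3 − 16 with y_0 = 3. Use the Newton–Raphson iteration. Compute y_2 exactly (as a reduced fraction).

250232/99225

h'(y) = 3y^2.
h(3) = 11, h'(3) = 27, so y_1 = 3 − 11/27 = 70/27.
h(70/27) = 28072/19683, h'(70/27) = 4900/243, so y_2 = (70/27) − (28072/19683)/(4900/243) = 250232/99225.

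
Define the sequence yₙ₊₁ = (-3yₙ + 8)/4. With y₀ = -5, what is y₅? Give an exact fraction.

y₁ = (-3·(-5) + 8)/4 = 23/4.
y₂ = (-3·(23/4) + 8)/4 = -37/16.
y₃ = (-3·(-37/16) + 8)/4 = 239/64.
y₄ = (-3·(239/64) + 8)/4 = -205/256.
y₅ = (-3·(-205/256) + 8)/4 = 2663/1024.

2663/1024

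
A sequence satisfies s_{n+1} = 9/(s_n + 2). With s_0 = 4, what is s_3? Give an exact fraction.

s_1 = 9/(4 + 2) = 3/2.
s_2 = 9/(3/2 + 2) = 18/7.
s_3 = 9/(18/7 + 2) = 63/32.

63/32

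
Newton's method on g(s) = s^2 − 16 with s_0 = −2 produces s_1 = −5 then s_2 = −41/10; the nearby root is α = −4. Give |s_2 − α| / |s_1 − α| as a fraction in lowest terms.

s_1 − α = −5 − (−4) = −5 + 4 = −1, so |s_1 − α| = 1.
s_2 − α = −41/10 − (−4) = −41/10 + 4 = −1/10, so |s_2 − α| = 1/10.
Ratio = (1/10) / 1 = 1/10.

1/10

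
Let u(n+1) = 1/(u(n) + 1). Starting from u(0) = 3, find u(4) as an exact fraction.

9/14

u(1) = 1/(3 + 1) = 1/4.
u(2) = 1/(1/4 + 1) = 4/5.
u(3) = 1/(4/5 + 1) = 5/9.
u(4) = 1/(5/9 + 1) = 9/14.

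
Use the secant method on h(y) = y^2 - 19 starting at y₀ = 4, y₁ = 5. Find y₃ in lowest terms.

h(4) = -3, h(5) = 6. y₂ = 5 - 6·(5 - 4)/(6 - (-3)) = 13/3.
h(5) = 6, h(13/3) = -2/9. y₃ = (13/3) - (-2/9)·((13/3) - 5)/((-2/9) - 6) = 61/14.

61/14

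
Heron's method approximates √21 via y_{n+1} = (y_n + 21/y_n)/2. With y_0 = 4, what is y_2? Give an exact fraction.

2713/592

y_1 = (4 + 21/4)/2 = 37/8.
y_2 = (37/8 + 21/(37/8))/2 = 2713/592.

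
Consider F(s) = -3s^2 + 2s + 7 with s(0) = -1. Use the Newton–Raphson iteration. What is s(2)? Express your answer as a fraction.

-187/152

F'(s) = -6s + 2.
F(-1) = 2, F'(-1) = 8, so s(1) = (-1) - 2/8 = -5/4.
F(-5/4) = -3/16, F'(-5/4) = 19/2, so s(2) = (-5/4) - (-3/16)/(19/2) = -187/152.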